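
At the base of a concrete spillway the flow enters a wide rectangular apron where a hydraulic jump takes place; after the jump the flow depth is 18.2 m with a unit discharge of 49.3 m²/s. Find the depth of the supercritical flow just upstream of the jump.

V₂ = q/y₂ = 49.3/18.2 = 2.71 m/s; Fr₂ = V₂/√(g·y₂) = 0.203.
From the momentum equation (using Fr₂), y₁/y₂ = ½[√(1 + 8Fr₂²) − 1] = ½[√1.329 − 1] = 0.0764.
y₁ = 0.0764 × 18.2 = 1.39 m.

y₁ = 1.39 m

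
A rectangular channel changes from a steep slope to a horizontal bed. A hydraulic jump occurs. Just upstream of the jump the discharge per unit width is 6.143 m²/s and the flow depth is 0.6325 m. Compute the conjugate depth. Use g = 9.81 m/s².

y₂ = 3.186 m

V₁ = q/y₁ = 6.143/0.6325 = 9.712 m/s. Fr₁ = V₁/√(g·y₁) = 9.712/√(9.81×0.6325) = 3.899.
Sequent-depth ratio: y₂/y₁ = ½[√(1 + 8Fr₁²) − 1] = ½[√122.62 − 1] = 5.037.
y₂ = 5.037 × 0.6325 = 3.186 m.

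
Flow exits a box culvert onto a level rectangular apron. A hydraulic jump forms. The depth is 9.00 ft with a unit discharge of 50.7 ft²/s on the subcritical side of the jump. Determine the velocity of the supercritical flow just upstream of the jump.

V₁ = 30.5 ft/s

V₂ = q/y₂ = 50.7/9.00 = 5.63 ft/s; Fr₂ = V₂/√(g·y₂) = 0.331.
Since the conjugate-depth ratio holds either way, y₁/y₂ = ½[√(1 + 8Fr₂²) − 1] = ½[√1.876 − 1] = 0.185.
y₁ = 0.185 × 9.00 = 1.66 ft.
V₁ = q/y₁ = 50.7/1.66 = 30.5 ft/s.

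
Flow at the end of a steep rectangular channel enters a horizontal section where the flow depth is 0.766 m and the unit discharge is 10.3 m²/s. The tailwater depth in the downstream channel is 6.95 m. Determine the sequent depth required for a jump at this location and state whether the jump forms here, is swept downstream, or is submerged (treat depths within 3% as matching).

V₁ = q/y₁ = 10.3/0.766 = 13.4 m/s. Fr₁ = V₁/√(g·y₁) = 13.4/√(9.81×0.766) = 4.91.
Sequent-depth ratio: y₂/y₁ = ½[√(1 + 8Fr₁²) − 1] = ½[√193.5 − 1] = 6.46.
y₂ = 6.46 × 0.766 = 4.94 m.
Tailwater y_tw = 6.95 m: y_tw > y₂, so the jump is submerged.

y₂ = 4.94 m; the jump is submerged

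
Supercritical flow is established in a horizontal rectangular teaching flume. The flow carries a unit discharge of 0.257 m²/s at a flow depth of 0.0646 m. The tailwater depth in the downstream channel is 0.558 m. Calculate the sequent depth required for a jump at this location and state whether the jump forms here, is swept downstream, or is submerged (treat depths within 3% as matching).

y₂ = 0.425 m; the jump is submerged

V₁ = q/y₁ = 0.257/0.0646 = 3.98 m/s. Fr₁ = V₁/√(g·y₁) = 3.98/√(9.81×0.0646) = 5.00.
Bélanger equation: y₂/y₁ = ½[√(1 + 8Fr₁²) − 1] = ½[√200.8 − 1] = 6.59.
y₂ = 6.59 × 0.0646 = 0.425 m.
Tailwater y_tw = 0.558 m: y_tw > y₂, so the jump is submerged.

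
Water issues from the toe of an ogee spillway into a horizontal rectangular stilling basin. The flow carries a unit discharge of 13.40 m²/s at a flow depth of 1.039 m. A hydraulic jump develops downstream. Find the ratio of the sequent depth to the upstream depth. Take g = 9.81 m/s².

y₂/y₁ = 5.235

V₁ = q/y₁ = 13.40/1.039 = 12.90 m/s. Fr₁ = V₁/√(g·y₁) = 12.90/√(9.81×1.039) = 4.040.
Bélanger equation: y₂/y₁ = ½[√(1 + 8Fr₁²) − 1] = ½[√131.55 − 1] = 5.235.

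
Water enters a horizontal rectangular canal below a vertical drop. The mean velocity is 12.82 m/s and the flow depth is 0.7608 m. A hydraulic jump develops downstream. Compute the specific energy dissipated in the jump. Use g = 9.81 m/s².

ΔE = 4.234 m

Fr₁ = V₁/√(g·y₁) = 12.82/√(9.81×0.7608) = 4.693.
By Bélanger, y₂/y₁ = ½[√(1 + 8Fr₁²) − 1] = ½[√177.17 − 1] = 6.155.
y₂ = 6.155 × 0.7608 = 4.683 m.
Head loss: ΔE = (y₂ − y₁)³/(4y₁y₂) = (4.683 − 0.7608)³/(4×0.7608×4.683) = 60.33/14.25 = 4.234 m.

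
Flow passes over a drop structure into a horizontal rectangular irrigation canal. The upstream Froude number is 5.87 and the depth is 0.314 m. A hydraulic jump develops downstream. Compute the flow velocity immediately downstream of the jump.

V₂ = 1.32 m/s

Fr₁ = 5.87 (given).
From the momentum equation for a rectangular channel, y₂/y₁ = ½[√(1 + 8Fr₁²) − 1] = ½[√276.7 − 1] = 7.82.
y₂ = 7.82 × 0.314 = 2.45 m.
V₁ = Fr₁·√(g·y₁) = 5.87×√(9.81×0.314) = 10.3 m/s; q = V₁·y₁ = 3.23 m²/s.
V₂ = q/y₂ = 3.23/2.45 = 1.32 m/s.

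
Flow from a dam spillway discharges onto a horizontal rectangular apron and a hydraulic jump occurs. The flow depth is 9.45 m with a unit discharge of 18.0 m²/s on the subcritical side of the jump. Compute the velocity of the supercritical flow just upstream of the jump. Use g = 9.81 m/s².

V₁ = 26.1 m/s

V₂ = q/y₂ = 18.0/9.45 = 1.90 m/s; Fr₂ = V₂/√(g·y₂) = 0.198.
Since the conjugate-depth ratio holds either way, y₁/y₂ = ½[√(1 + 8Fr₂²) − 1] = ½[√1.313 − 1] = 0.0730.
y₁ = 0.0730 × 9.45 = 0.689 m.
V₁ = q/y₁ = 18.0/0.689 = 26.1 m/s.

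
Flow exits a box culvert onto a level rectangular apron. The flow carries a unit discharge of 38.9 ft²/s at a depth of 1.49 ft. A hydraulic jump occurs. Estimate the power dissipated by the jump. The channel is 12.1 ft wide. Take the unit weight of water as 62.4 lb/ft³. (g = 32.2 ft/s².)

P = 235 hp

V₁ = q/y₁ = 38.9/1.49 = 26.1 ft/s. Fr₁ = V₁/√(g·y₁) = 26.1/√(32.2×1.49) = 3.77.
Bélanger equation: y₂/y₁ = ½[√(1 + 8Fr₁²) − 1] = ½[√114.7 − 1] = 4.85.
y₂ = 4.85 × 1.49 = 7.23 ft.
V₂ = q/y₂ = 38.9/7.23 = 5.38 ft/s. E₁ = y₁ + V₁²/2g = 12.1 ft; E₂ = y₂ + V₂²/2g = 7.68 ft. ΔE = E₁ − E₂ = 4.39 ft.
Q = q·b = 38.9 × 12.1 = 471 cfs. P = γ·Q·ΔE/550 = 62.4 × 471 × 4.39 / 550 = 235 hp.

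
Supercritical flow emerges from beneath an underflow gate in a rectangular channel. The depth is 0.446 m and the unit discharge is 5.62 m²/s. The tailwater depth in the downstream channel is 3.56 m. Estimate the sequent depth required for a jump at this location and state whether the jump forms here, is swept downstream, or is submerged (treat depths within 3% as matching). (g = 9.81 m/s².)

y₂ = 3.58 m; the jump forms here

V₁ = q/y₁ = 5.62/0.446 = 12.6 m/s. Fr₁ = V₁/√(g·y₁) = 12.6/√(9.81×0.446) = 6.02.
By Bélanger, y₂/y₁ = ½[√(1 + 8Fr₁²) − 1] = ½[√291.3 − 1] = 8.03.
y₂ = 8.03 × 0.446 = 3.58 m.
Tailwater y_tw = 3.56 m: y_tw ≈ y₂, so the jump forms here.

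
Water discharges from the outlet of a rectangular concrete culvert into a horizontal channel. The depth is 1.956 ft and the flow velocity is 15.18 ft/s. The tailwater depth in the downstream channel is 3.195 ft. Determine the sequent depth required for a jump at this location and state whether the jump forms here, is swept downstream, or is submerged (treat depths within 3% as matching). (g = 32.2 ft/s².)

y₂ = 4.403 ft; the jump is swept downstream

Fr₁ = V₁/√(g·y₁) = 15.18/√(32.2×1.956) = 1.913.
From the momentum equation for a rectangular channel, y₂/y₁ = ½[√(1 + 8Fr₁²) − 1] = ½[√30.269 − 1] = 2.251.
y₂ = 2.251 × 1.956 = 4.403 ft.
Tailwater y_tw = 3.195 ft: y_tw < y₂, so the jump is swept downstream.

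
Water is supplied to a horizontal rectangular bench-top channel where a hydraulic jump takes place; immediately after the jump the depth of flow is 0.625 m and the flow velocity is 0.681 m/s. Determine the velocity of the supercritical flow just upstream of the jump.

Fr₂ = V₂/√(g·y₂) = 0.681/√(9.81×0.625) = 0.275.
Since the conjugate-depth ratio holds either way, y₁/y₂ = ½[√(1 + 8Fr₂²) − 1] = ½[√1.605 − 1] = 0.133.
y₁ = 0.133 × 0.625 = 0.0834 m.
V₁ = q/y₁ = 0.426/0.0834 = 5.10 m/s.

V₁ = 5.10 m/s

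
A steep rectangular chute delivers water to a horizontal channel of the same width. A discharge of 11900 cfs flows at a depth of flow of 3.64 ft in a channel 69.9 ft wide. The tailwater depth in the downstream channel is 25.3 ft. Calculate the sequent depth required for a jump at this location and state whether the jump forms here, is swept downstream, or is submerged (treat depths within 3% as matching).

q = Q/b = 11900/69.9 = 170 ft²/s; V₁ = q/y₁ = 46.8 ft/s. Fr₁ = V₁/√(g·y₁) = 4.32.
By Bélanger, y₂/y₁ = ½[√(1 + 8Fr₁²) − 1] = ½[√150.3 − 1] = 5.63.
y₂ = 5.63 × 3.64 = 20.5 ft.
Tailwater y_tw = 25.3 ft: y_tw > y₂, so the jump is submerged.

y₂ = 20.5 ft; the jump is submerged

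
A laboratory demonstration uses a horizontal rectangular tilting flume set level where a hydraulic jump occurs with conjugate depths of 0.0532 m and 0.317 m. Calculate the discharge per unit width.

q = 0.175 m²/s

For a rectangular channel the momentum equation gives q² = ½·g·y₁·y₂·(y₁ + y₂) = ½×9.81×0.0532×0.317×0.370 = 0.0306.
q = √0.0306 = 0.175 m²/s.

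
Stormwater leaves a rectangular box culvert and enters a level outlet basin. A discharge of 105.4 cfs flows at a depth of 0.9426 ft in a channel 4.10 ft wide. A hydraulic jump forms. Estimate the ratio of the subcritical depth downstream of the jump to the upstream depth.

y₂/y₁ = 6.519

q = Q/b = 105.4/4.10 = 25.71 ft²/s; V₁ = q/y₁ = 27.27 ft/s. Fr₁ = V₁/√(g·y₁) = 4.950.
Bélanger equation: y₂/y₁ = ½[√(1 + 8Fr₁²) − 1] = ½[√197.05 − 1] = 6.519.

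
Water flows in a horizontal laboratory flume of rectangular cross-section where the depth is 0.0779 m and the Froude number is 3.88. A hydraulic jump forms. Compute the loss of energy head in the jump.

Fr₁ = 3.88 (given).
Sequent-depth ratio: y₂/y₁ = ½[√(1 + 8Fr₁²) − 1] = ½[√121.4 − 1] = 5.01.
y₂ = 5.01 × 0.0779 = 0.390 m.
V₁ = Fr₁·√(g·y₁) = 3.88×√(9.81×0.0779) = 3.39 m/s; q = V₁·y₁ = 0.264 m²/s. V₂ = q/y₂ = 0.264/0.390 = 0.677 m/s. E₁ = y₁ + V₁²/2g = 0.664 m; E₂ = y₂ + V₂²/2g = 0.414 m. ΔE = E₁ − E₂ = 0.251 m.

ΔE = 0.251 m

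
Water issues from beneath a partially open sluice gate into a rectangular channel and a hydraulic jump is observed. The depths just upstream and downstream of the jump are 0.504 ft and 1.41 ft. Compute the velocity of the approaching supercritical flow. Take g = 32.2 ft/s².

For a rectangular channel the momentum equation gives q² = ½·g·y₁·y₂·(y₁ + y₂) = ½×32.2×0.504×1.41×1.91 = 21.9.
q = √21.9 = 4.68 ft²/s.
V₁ = q/y₁ = 4.68/0.504 = 9.28 ft/s.

V₁ = 9.28 ft/s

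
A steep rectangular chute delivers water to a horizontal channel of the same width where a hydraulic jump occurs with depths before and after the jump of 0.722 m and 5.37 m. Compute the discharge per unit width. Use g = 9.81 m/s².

q = 10.8 m²/s

For a rectangular channel the momentum equation gives q² = ½·g·y₁·y₂·(y₁ + y₂) = ½×9.81×0.722×5.37×6.09 = 116.
q = √116 = 10.8 m²/s.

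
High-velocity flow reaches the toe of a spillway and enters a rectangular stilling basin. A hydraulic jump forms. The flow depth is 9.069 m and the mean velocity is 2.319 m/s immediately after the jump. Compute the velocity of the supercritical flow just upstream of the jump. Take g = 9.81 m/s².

V₁ = 21.27 m/s

Fr₂ = V₂/√(g·y₂) = 2.319/√(9.81×9.069) = 0.2459.
The Bélanger relation is symmetric: y₁/y₂ = ½[√(1 + 8Fr₂²) − 1] = ½[√1.4836 − 1] = 0.1090.
y₁ = 0.1090 × 9.069 = 0.9886 m.
V₁ = q/y₁ = 21.03/0.9886 = 21.27 m/s.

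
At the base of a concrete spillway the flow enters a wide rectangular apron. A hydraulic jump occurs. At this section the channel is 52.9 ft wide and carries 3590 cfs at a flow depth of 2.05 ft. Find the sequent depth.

q = Q/b = 3590/52.9 = 67.9 ft²/s; V₁ = q/y₁ = 33.1 ft/s. Fr₁ = V₁/√(g·y₁) = 4.07.
By Bélanger, y₂/y₁ = ½[√(1 + 8Fr₁²) − 1] = ½[√133.8 − 1] = 5.28.
y₂ = 5.28 × 2.05 = 10.8 ft.

y₂ = 10.8 ft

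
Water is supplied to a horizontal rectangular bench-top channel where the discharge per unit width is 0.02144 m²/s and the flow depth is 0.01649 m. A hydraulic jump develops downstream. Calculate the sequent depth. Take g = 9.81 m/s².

V₁ = q/y₁ = 0.02144/0.01649 = 1.300 m/s. Fr₁ = V₁/√(g·y₁) = 1.300/√(9.81×0.01649) = 3.233.
Conjugate-depth relation: y₂/y₁ = ½[√(1 + 8Fr₁²) − 1] = ½[√84.600 − 1] = 4.099.
y₂ = 4.099 × 0.01649 = 0.06759 m.

y₂ = 0.06759 m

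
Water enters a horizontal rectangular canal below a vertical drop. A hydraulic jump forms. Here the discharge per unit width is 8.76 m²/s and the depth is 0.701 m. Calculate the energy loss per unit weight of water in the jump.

V₁ = q/y₁ = 8.76/0.701 = 12.5 m/s. Fr₁ = V₁/√(g·y₁) = 12.5/√(9.81×0.701) = 4.77.
By Bélanger, y₂/y₁ = ½[√(1 + 8Fr₁²) − 1] = ½[√182.7 − 1] = 6.26.
y₂ = 6.26 × 0.701 = 4.39 m.
V₂ = q/y₂ = 8.76/4.39 = 2.00 m/s. E₁ = y₁ + V₁²/2g = 8.66 m; E₂ = y₂ + V₂²/2g = 4.59 m. ΔE = E₁ − E₂ = 4.07 m.

ΔE = 4.07 m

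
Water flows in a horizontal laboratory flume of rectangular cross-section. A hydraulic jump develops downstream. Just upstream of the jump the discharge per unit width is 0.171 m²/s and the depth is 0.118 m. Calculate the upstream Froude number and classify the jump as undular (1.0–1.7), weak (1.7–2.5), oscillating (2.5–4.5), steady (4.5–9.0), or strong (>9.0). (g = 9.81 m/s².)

V₁ = q/y₁ = 0.171/0.118 = 1.45 m/s. Fr₁ = V₁/√(g·y₁) = 1.45/√(9.81×0.118) = 1.35.
Fr₁ = 1.35 lies in the undular range.

Fr₁ = 1.35; undular jump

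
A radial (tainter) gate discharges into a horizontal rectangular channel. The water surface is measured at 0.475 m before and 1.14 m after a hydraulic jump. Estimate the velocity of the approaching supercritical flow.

For a rectangular channel the momentum equation gives q² = ½·g·y₁·y₂·(y₁ + y₂) = ½×9.81×0.475×1.14×1.61 = 4.29.
q = √4.29 = 2.07 m²/s.
V₁ = q/y₁ = 2.07/0.475 = 4.36 m/s.

V₁ = 4.36 m/s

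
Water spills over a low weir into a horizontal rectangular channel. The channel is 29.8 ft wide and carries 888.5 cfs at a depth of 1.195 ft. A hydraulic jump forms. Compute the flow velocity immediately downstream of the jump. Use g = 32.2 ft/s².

V₂ = 4.789 ft/s

q = Q/b = 888.5/29.8 = 29.82 ft²/s; V₁ = q/y₁ = 24.95 ft/s. Fr₁ = V₁/√(g·y₁) = 4.022.
Conjugate-depth relation: y₂/y₁ = ½[√(1 + 8Fr₁²) − 1] = ½[√130.42 − 1] = 5.210.
y₂ = 5.210 × 1.195 = 6.226 ft.
V₂ = q/y₂ = 29.82/6.226 = 4.789 ft/s.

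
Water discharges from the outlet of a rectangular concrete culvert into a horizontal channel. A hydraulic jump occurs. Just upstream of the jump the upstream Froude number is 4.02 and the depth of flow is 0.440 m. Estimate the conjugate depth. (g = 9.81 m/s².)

Fr₁ = 4.02 (given).
Bélanger equation: y₂/y₁ = ½[√(1 + 8Fr₁²) − 1] = ½[√130.3 − 1] = 5.21.
y₂ = 5.21 × 0.440 = 2.29 m.

y₂ = 2.29 m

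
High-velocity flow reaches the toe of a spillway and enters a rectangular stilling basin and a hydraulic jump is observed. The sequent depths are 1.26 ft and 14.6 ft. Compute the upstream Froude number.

For a rectangular channel the momentum equation gives q² = ½·g·y₁·y₂·(y₁ + y₂) = ½×32.2×1.26×14.6×15.9 = 4697.
q = √4697 = 68.5 ft²/s.
V₁ = q/y₁ = 54.4 ft/s; Fr₁ = V₁/√(g·y₁) = 8.54.

Fr₁ = 8.54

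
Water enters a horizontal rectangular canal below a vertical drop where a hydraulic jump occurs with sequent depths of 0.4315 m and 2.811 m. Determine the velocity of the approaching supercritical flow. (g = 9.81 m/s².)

V₁ = 10.18 m/s

For a rectangular channel the momentum equation gives q² = ½·g·y₁·y₂·(y₁ + y₂) = ½×9.81×0.4315×2.811×3.242 = 19.29.
q = √19.29 = 4.392 m²/s.
V₁ = q/y₁ = 4.392/0.4315 = 10.18 m/s.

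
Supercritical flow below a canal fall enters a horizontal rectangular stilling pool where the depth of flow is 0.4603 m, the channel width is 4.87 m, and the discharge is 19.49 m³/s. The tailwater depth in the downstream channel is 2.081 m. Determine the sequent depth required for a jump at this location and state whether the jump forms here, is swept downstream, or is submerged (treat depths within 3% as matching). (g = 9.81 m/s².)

y₂ = 2.443 m; the jump is swept downstream

q = Q/b = 19.49/4.87 = 4.002 m²/s; V₁ = q/y₁ = 8.694 m/s. Fr₁ = V₁/√(g·y₁) = 4.092.
From the momentum equation for a rectangular channel, y₂/y₁ = ½[√(1 + 8Fr₁²) − 1] = ½[√134.93 − 1] = 5.308.
y₂ = 5.308 × 0.4603 = 2.443 m.
Tailwater y_tw = 2.081 m: y_tw < y₂, so the jump is swept downstream.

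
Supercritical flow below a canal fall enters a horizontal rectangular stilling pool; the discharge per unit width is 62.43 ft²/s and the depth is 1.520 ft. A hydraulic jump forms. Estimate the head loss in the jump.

ΔE = 15.40 ft

V₁ = q/y₁ = 62.43/1.520 = 41.07 ft/s. Fr₁ = V₁/√(g·y₁) = 41.07/√(32.2×1.520) = 5.871.
By Bélanger, y₂/y₁ = ½[√(1 + 8Fr₁²) − 1] = ½[√276.73 − 1] = 7.818.
y₂ = 7.818 × 1.520 = 11.88 ft.
V₂ = q/y₂ = 62.43/11.88 = 5.254 ft/s. E₁ = y₁ + V₁²/2g = 27.71 ft; E₂ = y₂ + V₂²/2g = 12.31 ft. ΔE = E₁ − E₂ = 15.40 ft.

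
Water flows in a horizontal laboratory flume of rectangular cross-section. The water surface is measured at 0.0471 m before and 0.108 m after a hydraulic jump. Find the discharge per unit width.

For a rectangular channel the momentum equation gives q² = ½·g·y₁·y₂·(y₁ + y₂) = ½×9.81×0.0471×0.108×0.155 = 0.00387.
q = √0.00387 = 0.0622 m²/s.

q = 0.0622 m²/s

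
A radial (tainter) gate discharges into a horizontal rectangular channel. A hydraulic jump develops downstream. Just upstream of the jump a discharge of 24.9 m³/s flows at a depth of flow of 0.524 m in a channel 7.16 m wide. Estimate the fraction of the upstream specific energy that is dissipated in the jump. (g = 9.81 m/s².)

ΔE/E₁ = 0.245 (24.5%)

q = Q/b = 24.9/7.16 = 3.48 m²/s; V₁ = q/y₁ = 6.64 m/s. Fr₁ = V₁/√(g·y₁) = 2.93.
Conjugate-depth relation: y₂/y₁ = ½[√(1 + 8Fr₁²) − 1] = ½[√69.55 − 1] = 3.67.
y₂ = 3.67 × 0.524 = 1.92 m.
E₁ = y₁ + V₁²/2g = 2.77 m. ΔE = (y₂ − y₁)³/(4y₁y₂) = 0.679 m. ΔE/E₁ = 0.679/2.77 = 0.245.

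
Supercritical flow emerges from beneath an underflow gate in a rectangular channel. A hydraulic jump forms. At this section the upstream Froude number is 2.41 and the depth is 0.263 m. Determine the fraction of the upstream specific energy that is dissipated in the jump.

ΔE/E₁ = 0.160 (16.0%)

Fr₁ = 2.41 (given).
By Bélanger, y₂/y₁ = ½[√(1 + 8Fr₁²) − 1] = ½[√47.46 − 1] = 2.94.
y₂ = 2.94 × 0.263 = 0.774 m.
E₁ = y₁(1 + Fr₁²/2) = 0.263×(1 + 2.41²/2) = 1.03 m. ΔE = (y₂ − y₁)³/(4y₁y₂) = 0.164 m. ΔE/E₁ = 0.164/1.03 = 0.160.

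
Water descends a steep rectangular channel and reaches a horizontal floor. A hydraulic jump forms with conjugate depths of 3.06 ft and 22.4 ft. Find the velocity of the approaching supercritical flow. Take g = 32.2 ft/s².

For a rectangular channel the momentum equation gives q² = ½·g·y₁·y₂·(y₁ + y₂) = ½×32.2×3.06×22.4×25.5 = 28097.
q = √28097 = 168 ft²/s.
V₁ = q/y₁ = 168/3.06 = 54.8 ft/s.

V₁ = 54.8 ft/s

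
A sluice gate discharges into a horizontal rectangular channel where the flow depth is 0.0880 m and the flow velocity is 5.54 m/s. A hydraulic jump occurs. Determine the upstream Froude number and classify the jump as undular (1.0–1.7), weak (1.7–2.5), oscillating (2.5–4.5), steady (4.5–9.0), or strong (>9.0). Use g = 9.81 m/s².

Fr₁ = V₁/√(g·y₁) = 5.54/√(9.81×0.0880) = 5.96.
Fr₁ = 5.96 lies in the steady range.

Fr₁ = 5.96; steady jump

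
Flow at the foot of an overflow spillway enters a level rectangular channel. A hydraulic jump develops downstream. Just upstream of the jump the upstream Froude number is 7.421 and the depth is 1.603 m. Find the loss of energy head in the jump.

Fr₁ = 7.421 (given).
From the momentum equation for a rectangular channel, y₂/y₁ = ½[√(1 + 8Fr₁²) − 1] = ½[√441.57 − 1] = 10.01.
y₂ = 10.01 × 1.603 = 16.04 m.
Head loss: ΔE = (y₂ − y₁)³/(4y₁y₂) = (16.04 − 1.603)³/(4×1.603×16.04) = 3010/102.9 = 29.26 m.

ΔE = 29.26 m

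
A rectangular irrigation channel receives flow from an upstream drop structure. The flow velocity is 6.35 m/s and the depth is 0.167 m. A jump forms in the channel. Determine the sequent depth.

Fr₁ = V₁/√(g·y₁) = 6.35/√(9.81×0.167) = 4.96.
Sequent-depth ratio: y₂/y₁ = ½[√(1 + 8Fr₁²) − 1] = ½[√197.9 − 1] = 6.53.
y₂ = 6.53 × 0.167 = 1.09 m.

y₂ = 1.09 m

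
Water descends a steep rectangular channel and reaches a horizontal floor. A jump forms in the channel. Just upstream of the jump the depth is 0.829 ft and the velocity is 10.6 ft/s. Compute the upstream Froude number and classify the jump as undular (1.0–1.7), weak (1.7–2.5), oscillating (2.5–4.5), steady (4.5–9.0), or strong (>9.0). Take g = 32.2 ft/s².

Fr₁ = 2.05; weak jump

Fr₁ = V₁/√(g·y₁) = 10.6/√(32.2×0.829) = 2.05.
Fr₁ = 2.05 lies in the weak range.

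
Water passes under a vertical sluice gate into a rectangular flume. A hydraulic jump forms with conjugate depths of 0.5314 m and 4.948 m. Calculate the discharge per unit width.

q = 8.406 m²/s

For a rectangular channel the momentum equation gives q² = ½·g·y₁·y₂·(y₁ + y₂) = ½×9.81×0.5314×4.948×5.479 = 70.67.
q = √70.67 = 8.406 m²/s.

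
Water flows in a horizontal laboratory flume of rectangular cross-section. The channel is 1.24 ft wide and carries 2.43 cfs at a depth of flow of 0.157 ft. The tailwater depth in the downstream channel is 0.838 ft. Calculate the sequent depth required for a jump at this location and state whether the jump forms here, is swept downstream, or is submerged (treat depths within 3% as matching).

q = Q/b = 2.43/1.24 = 1.96 ft²/s; V₁ = q/y₁ = 12.5 ft/s. Fr₁ = V₁/√(g·y₁) = 5.55.
Bélanger equation: y₂/y₁ = ½[√(1 + 8Fr₁²) − 1] = ½[√247.5 − 1] = 7.37.
y₂ = 7.37 × 0.157 = 1.16 ft.
Tailwater y_tw = 0.838 ft: y_tw < y₂, so the jump is swept downstream.

y₂ = 1.16 ft; the jump is swept downstream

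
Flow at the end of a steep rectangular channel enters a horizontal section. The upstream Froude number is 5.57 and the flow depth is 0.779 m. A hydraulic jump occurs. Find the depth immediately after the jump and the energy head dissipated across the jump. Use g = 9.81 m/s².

y₂ = 5.76 m; ΔE = 6.88 m

Fr₁ = 5.57 (given).
Bélanger equation: y₂/y₁ = ½[√(1 + 8Fr₁²) − 1] = ½[√249.2 − 1] = 7.39.
y₂ = 7.39 × 0.779 = 5.76 m.
Head loss: ΔE = (y₂ − y₁)³/(4y₁y₂) = (5.76 − 0.779)³/(4×0.779×5.76) = 124/17.9 = 6.88 m.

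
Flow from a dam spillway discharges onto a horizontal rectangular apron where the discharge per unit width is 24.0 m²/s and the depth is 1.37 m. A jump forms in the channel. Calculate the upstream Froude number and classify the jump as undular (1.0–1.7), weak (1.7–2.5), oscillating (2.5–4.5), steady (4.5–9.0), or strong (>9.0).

Fr₁ = 4.78; steady jump

V₁ = q/y₁ = 24.0/1.37 = 17.5 m/s. Fr₁ = V₁/√(g·y₁) = 17.5/√(9.81×1.37) = 4.78.
Fr₁ = 4.78 lies in the steady range.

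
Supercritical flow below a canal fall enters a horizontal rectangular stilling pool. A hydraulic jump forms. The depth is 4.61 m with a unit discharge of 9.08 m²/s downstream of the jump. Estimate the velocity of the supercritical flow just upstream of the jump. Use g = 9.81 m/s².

V₂ = q/y₂ = 9.08/4.61 = 1.97 m/s; Fr₂ = V₂/√(g·y₂) = 0.293.
Applying the sequent-depth relation in reverse, y₁/y₂ = ½[√(1 + 8Fr₂²) − 1] = ½[√1.686 − 1] = 0.149.
y₁ = 0.149 × 4.61 = 0.688 m.
V₁ = q/y₁ = 9.08/0.688 = 13.2 m/s.

V₁ = 13.2 m/s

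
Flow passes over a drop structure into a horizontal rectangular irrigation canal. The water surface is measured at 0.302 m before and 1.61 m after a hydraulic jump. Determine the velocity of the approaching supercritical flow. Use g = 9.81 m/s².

V₁ = 7.07 m/s

For a rectangular channel the momentum equation gives q² = ½·g·y₁·y₂·(y₁ + y₂) = ½×9.81×0.302×1.61×1.91 = 4.56.
q = √4.56 = 2.14 m²/s.
V₁ = q/y₁ = 2.14/0.302 = 7.07 m/s.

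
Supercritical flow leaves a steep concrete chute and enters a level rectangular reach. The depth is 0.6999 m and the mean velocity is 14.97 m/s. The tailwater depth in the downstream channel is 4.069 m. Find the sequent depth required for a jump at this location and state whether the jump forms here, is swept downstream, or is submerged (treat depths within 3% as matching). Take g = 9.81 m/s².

Fr₁ = V₁/√(g·y₁) = 14.97/√(9.81×0.6999) = 5.713.
Sequent-depth ratio: y₂/y₁ = ½[√(1 + 8Fr₁²) − 1] = ½[√262.11 − 1] = 7.595.
y₂ = 7.595 × 0.6999 = 5.316 m.
Tailwater y_tw = 4.069 m: y_tw < y₂, so the jump is swept downstream.

y₂ = 5.316 m; the jump is swept downstream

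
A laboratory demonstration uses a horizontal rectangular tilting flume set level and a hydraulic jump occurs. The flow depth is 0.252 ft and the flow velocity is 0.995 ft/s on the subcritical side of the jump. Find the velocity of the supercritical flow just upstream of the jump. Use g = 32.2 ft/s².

Fr₂ = V₂/√(g·y₂) = 0.995/√(32.2×0.252) = 0.349.
Since the conjugate-depth ratio holds either way, y₁/y₂ = ½[√(1 + 8Fr₂²) − 1] = ½[√1.976 − 1] = 0.203.
y₁ = 0.203 × 0.252 = 0.0511 ft.
V₁ = q/y₁ = 0.251/0.0511 = 4.90 ft/s.

V₁ = 4.90 ft/s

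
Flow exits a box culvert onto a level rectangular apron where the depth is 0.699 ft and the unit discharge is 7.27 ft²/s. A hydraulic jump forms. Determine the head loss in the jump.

V₁ = q/y₁ = 7.27/0.699 = 10.4 ft/s. Fr₁ = V₁/√(g·y₁) = 10.4/√(32.2×0.699) = 2.19.
By Bélanger, y₂/y₁ = ½[√(1 + 8Fr₁²) − 1] = ½[√39.45 − 1] = 2.64.
y₂ = 2.64 × 0.699 = 1.85 ft.
Head loss: ΔE = (y₂ − y₁)³/(4y₁y₂) = (1.85 − 0.699)³/(4×0.699×1.85) = 1.51/5.16 = 0.292 ft.

ΔE = 0.292 ft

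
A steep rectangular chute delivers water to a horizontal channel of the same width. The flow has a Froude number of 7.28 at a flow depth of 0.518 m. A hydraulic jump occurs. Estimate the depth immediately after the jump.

Fr₁ = 7.28 (given).
By Bélanger, y₂/y₁ = ½[√(1 + 8Fr₁²) − 1] = ½[√425.0 − 1] = 9.81.
y₂ = 9.81 × 0.518 = 5.08 m.

y₂ = 5.08 m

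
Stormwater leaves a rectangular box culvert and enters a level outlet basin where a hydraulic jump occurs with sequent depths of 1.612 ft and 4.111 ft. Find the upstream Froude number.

Fr₁ = 2.128

For a rectangular channel the momentum equation gives q² = ½·g·y₁·y₂·(y₁ + y₂) = ½×32.2×1.612×4.111×5.723 = 610.6.
q = √610.6 = 24.71 ft²/s.
V₁ = q/y₁ = 15.33 ft/s; Fr₁ = V₁/√(g·y₁) = 2.128.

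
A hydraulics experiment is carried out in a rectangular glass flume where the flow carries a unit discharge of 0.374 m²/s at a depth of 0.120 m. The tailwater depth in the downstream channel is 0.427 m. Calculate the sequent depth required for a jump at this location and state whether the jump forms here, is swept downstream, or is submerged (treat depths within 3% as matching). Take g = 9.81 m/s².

V₁ = q/y₁ = 0.374/0.120 = 3.12 m/s. Fr₁ = V₁/√(g·y₁) = 3.12/√(9.81×0.120) = 2.87.
Sequent-depth ratio: y₂/y₁ = ½[√(1 + 8Fr₁²) − 1] = ½[√67.01 − 1] = 3.59.
y₂ = 3.59 × 0.120 = 0.431 m.
Tailwater y_tw = 0.427 m: y_tw ≈ y₂, so the jump forms here.

y₂ = 0.431 m; the jump forms here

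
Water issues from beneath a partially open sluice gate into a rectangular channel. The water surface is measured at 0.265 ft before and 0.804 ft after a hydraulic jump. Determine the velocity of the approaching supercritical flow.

V₁ = 7.23 ft/s

For a rectangular channel the momentum equation gives q² = ½·g·y₁·y₂·(y₁ + y₂) = ½×32.2×0.265×0.804×1.07 = 3.67.
q = √3.67 = 1.91 ft²/s.
V₁ = q/y₁ = 1.91/0.265 = 7.23 ft/s.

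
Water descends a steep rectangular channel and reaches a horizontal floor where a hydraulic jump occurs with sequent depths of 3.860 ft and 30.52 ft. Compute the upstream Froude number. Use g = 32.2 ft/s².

Fr₁ = 5.934

For a rectangular channel the momentum equation gives q² = ½·g·y₁·y₂·(y₁ + y₂) = ½×32.2×3.860×30.52×34.38 = 65208.
q = √65208 = 255.4 ft²/s.
V₁ = q/y₁ = 66.16 ft/s; Fr₁ = V₁/√(g·y₁) = 5.934.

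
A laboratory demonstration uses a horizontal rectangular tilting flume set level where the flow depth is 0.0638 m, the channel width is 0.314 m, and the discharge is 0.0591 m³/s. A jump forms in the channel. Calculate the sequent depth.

q = Q/b = 0.0591/0.314 = 0.188 m²/s; V₁ = q/y₁ = 2.95 m/s. Fr₁ = V₁/√(g·y₁) = 3.73.
By Bélanger, y₂/y₁ = ½[√(1 + 8Fr₁²) − 1] = ½[√112.2 − 1] = 4.80.
y₂ = 4.80 × 0.0638 = 0.306 m.

y₂ = 0.306 m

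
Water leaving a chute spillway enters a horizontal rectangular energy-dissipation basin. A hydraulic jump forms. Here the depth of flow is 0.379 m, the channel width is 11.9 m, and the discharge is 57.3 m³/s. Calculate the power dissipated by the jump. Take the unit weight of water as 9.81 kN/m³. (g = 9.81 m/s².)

q = Q/b = 57.3/11.9 = 4.82 m²/s; V₁ = q/y₁ = 12.7 m/s. Fr₁ = V₁/√(g·y₁) = 6.59.
Bélanger equation: y₂/y₁ = ½[√(1 + 8Fr₁²) − 1] = ½[√348.3 − 1] = 8.83.
y₂ = 8.83 × 0.379 = 3.35 m.
V₂ = q/y₂ = 4.82/3.35 = 1.44 m/s. E₁ = y₁ + V₁²/2g = 8.61 m; E₂ = y₂ + V₂²/2g = 3.45 m. ΔE = E₁ − E₂ = 5.15 m.
P = γ·Q·ΔE = 9.81 × 57.3 × 5.15 = 2897 kW.

P = 2897 kW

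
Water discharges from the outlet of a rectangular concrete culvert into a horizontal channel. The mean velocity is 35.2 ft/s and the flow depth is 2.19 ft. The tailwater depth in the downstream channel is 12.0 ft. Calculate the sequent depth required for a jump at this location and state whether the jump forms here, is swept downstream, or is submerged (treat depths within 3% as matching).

Fr₁ = V₁/√(g·y₁) = 35.2/√(32.2×2.19) = 4.19.
Bélanger equation: y₂/y₁ = ½[√(1 + 8Fr₁²) − 1] = ½[√141.6 − 1] = 5.45.
y₂ = 5.45 × 2.19 = 11.9 ft.
Tailwater y_tw = 12.0 ft: y_tw ≈ y₂, so the jump forms here.

y₂ = 11.9 ft; the jump forms here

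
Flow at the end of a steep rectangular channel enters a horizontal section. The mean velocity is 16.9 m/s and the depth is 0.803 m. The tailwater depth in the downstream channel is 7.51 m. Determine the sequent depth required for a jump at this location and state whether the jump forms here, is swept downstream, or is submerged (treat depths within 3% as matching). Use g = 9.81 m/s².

Fr₁ = V₁/√(g·y₁) = 16.9/√(9.81×0.803) = 6.02.
From the momentum equation for a rectangular channel, y₂/y₁ = ½[√(1 + 8Fr₁²) − 1] = ½[√291.1 − 1] = 8.03.
y₂ = 8.03 × 0.803 = 6.45 m.
Tailwater y_tw = 7.51 m: y_tw > y₂, so the jump is submerged.

y₂ = 6.45 m; the jump is submerged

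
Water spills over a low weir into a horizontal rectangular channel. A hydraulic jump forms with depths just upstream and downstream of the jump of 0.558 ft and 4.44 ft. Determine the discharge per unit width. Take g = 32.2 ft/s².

q = 14.1 ft²/s

For a rectangular channel the momentum equation gives q² = ½·g·y₁·y₂·(y₁ + y₂) = ½×32.2×0.558×4.44×5.00 = 199.
q = √199 = 14.1 ft²/s.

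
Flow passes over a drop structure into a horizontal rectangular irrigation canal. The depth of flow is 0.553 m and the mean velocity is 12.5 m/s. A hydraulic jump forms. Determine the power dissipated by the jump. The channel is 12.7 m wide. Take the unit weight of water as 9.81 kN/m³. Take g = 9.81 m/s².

P = 3815 kW

Fr₁ = V₁/√(g·y₁) = 12.5/√(9.81×0.553) = 5.37.
Sequent-depth ratio: y₂/y₁ = ½[√(1 + 8Fr₁²) − 1] = ½[√231.4 − 1] = 7.11.
y₂ = 7.11 × 0.553 = 3.93 m.
Head loss: ΔE = (y₂ − y₁)³/(4y₁y₂) = (3.93 − 0.553)³/(4×0.553×3.93) = 38.5/8.69 = 4.43 m.
q = V₁·y₁ = 12.5 × 0.553 = 6.91 m²/s. Q = q·b = 6.91 × 12.7 = 87.8 m³/s. P = γ·Q·ΔE = 9.81 × 87.8 × 4.43 = 3815 kW.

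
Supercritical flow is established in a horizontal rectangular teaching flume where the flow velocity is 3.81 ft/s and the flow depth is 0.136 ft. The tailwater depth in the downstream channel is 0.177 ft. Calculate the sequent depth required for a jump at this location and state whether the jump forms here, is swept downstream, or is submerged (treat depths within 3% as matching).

Fr₁ = V₁/√(g·y₁) = 3.81/√(32.2×0.136) = 1.82.
From the momentum equation for a rectangular channel, y₂/y₁ = ½[√(1 + 8Fr₁²) − 1] = ½[√27.52 − 1] = 2.12.
y₂ = 2.12 × 0.136 = 0.289 ft.
Tailwater y_tw = 0.177 ft: y_tw < y₂, so the jump is swept downstream.

y₂ = 0.289 ft; the jump is swept downstream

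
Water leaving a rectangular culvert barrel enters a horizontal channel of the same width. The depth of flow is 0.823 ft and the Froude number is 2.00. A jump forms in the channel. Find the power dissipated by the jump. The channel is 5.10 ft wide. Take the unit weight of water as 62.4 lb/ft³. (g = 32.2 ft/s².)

Fr₁ = 2.00 (given).
From the momentum equation for a rectangular channel, y₂/y₁ = ½[√(1 + 8Fr₁²) − 1] = ½[√33.00 − 1] = 2.37.
y₂ = 2.37 × 0.823 = 1.95 ft.
V₁ = Fr₁·√(g·y₁) = 2.00×√(32.2×0.823) = 10.3 ft/s; q = V₁·y₁ = 8.47 ft²/s. V₂ = q/y₂ = 8.47/1.95 = 4.34 ft/s. E₁ = y₁ + V₁²/2g = 2.47 ft; E₂ = y₂ + V₂²/2g = 2.24 ft. ΔE = E₁ − E₂ = 0.224 ft.
Q = q·b = 8.47 × 5.10 = 43.2 cfs. P = γ·Q·ΔE/550 = 62.4 × 43.2 × 0.224 / 550 = 1.10 hp.

P = 1.10 hp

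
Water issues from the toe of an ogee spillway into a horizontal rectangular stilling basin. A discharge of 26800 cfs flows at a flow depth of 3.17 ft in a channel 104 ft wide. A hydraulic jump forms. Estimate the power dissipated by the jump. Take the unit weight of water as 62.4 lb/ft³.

P = 214045 hp

q = Q/b = 26800/104 = 258 ft²/s; V₁ = q/y₁ = 81.3 ft/s. Fr₁ = V₁/√(g·y₁) = 8.05.
Bélanger equation: y₂/y₁ = ½[√(1 + 8Fr₁²) − 1] = ½[√518.9 − 1] = 10.9.
y₂ = 10.9 × 3.17 = 34.5 ft.
Head loss: ΔE = (y₂ − y₁)³/(4y₁y₂) = (34.5 − 3.17)³/(4×3.17×34.5) = 30814/438 = 70.4 ft.
P = γ·Q·ΔE/550 = 62.4 × 26800 × 70.4 / 550 = 214045 hp.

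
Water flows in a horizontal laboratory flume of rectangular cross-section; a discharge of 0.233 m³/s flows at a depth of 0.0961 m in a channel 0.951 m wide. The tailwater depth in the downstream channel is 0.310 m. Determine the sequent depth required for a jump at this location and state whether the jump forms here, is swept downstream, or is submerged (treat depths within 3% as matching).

y₂ = 0.312 m; the jump forms here

q = Q/b = 0.233/0.951 = 0.245 m²/s; V₁ = q/y₁ = 2.55 m/s. Fr₁ = V₁/√(g·y₁) = 2.63.
Bélanger equation: y₂/y₁ = ½[√(1 + 8Fr₁²) − 1] = ½[√56.16 − 1] = 3.25.
y₂ = 3.25 × 0.0961 = 0.312 m.
Tailwater y_tw = 0.310 m: y_tw ≈ y₂, so the jump forms here.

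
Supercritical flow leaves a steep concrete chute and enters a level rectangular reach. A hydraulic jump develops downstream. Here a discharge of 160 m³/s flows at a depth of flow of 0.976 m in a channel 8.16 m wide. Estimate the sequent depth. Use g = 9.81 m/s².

q = Q/b = 160/8.16 = 19.6 m²/s; V₁ = q/y₁ = 20.1 m/s. Fr₁ = V₁/√(g·y₁) = 6.49.
Bélanger equation: y₂/y₁ = ½[√(1 + 8Fr₁²) − 1] = ½[√338.2 − 1] = 8.70.
y₂ = 8.70 × 0.976 = 8.49 m.

y₂ = 8.49 m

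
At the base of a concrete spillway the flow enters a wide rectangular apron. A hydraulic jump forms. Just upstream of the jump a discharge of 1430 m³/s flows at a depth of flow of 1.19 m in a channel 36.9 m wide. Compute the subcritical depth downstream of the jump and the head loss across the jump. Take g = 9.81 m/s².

y₂ = 15.5 m; ΔE = 39.5 m

q = Q/b = 1430/36.9 = 38.8 m²/s; V₁ = q/y₁ = 32.6 m/s. Fr₁ = V₁/√(g·y₁) = 9.53.
From the momentum equation for a rectangular channel, y₂/y₁ = ½[√(1 + 8Fr₁²) − 1] = ½[√727.8 − 1] = 13.0.
y₂ = 13.0 × 1.19 = 15.5 m.
V₂ = q/y₂ = 38.8/15.5 = 2.51 m/s. E₁ = y₁ + V₁²/2g = 55.2 m; E₂ = y₂ + V₂²/2g = 15.8 m. ΔE = E₁ − E₂ = 39.5 m.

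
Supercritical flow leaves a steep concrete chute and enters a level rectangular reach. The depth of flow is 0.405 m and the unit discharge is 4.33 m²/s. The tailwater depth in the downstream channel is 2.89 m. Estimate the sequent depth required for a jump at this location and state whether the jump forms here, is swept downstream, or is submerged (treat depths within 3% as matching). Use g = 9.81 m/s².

y₂ = 2.88 m; the jump forms here

V₁ = q/y₁ = 4.33/0.405 = 10.7 m/s. Fr₁ = V₁/√(g·y₁) = 10.7/√(9.81×0.405) = 5.36.
Conjugate-depth relation: y₂/y₁ = ½[√(1 + 8Fr₁²) − 1] = ½[√231.2 − 1] = 7.10.
y₂ = 7.10 × 0.405 = 2.88 m.
Tailwater y_tw = 2.89 m: y_tw ≈ y₂, so the jump forms here.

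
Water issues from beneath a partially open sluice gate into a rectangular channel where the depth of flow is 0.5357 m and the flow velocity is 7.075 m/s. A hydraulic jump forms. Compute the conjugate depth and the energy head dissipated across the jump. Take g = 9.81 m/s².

y₂ = 2.086 m; ΔE = 0.8331 m

Fr₁ = V₁/√(g·y₁) = 7.075/√(9.81×0.5357) = 3.086.
Conjugate-depth relation: y₂/y₁ = ½[√(1 + 8Fr₁²) − 1] = ½[√77.200 − 1] = 3.893.
y₂ = 3.893 × 0.5357 = 2.086 m.
Head loss: ΔE = (y₂ − y₁)³/(4y₁y₂) = (2.086 − 0.5357)³/(4×0.5357×2.086) = 3.723/4.469 = 0.8331 m.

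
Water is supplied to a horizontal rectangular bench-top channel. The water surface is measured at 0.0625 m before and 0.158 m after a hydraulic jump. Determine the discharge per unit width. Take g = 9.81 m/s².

q = 0.103 m²/s

For a rectangular channel the momentum equation gives q² = ½·g·y₁·y₂·(y₁ + y₂) = ½×9.81×0.0625×0.158×0.221 = 0.0107.
q = √0.0107 = 0.103 m²/s.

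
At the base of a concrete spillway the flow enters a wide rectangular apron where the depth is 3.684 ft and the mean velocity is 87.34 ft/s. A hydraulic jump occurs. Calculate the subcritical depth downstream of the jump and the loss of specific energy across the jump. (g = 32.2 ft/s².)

Fr₁ = V₁/√(g·y₁) = 87.34/√(32.2×3.684) = 8.019.
Sequent-depth ratio: y₂/y₁ = ½[√(1 + 8Fr₁²) − 1] = ½[√515.45 − 1] = 10.85.
y₂ = 10.85 × 3.684 = 39.98 ft.
q = V₁·y₁ = 87.34 × 3.684 = 321.8 ft²/s. V₂ = q/y₂ = 321.8/39.98 = 8.048 ft/s. E₁ = y₁ + V₁²/2g = 122.1 ft; E₂ = y₂ + V₂²/2g = 40.98 ft. ΔE = E₁ − E₂ = 81.15 ft.

y₂ = 39.98 ft; ΔE = 81.15 ft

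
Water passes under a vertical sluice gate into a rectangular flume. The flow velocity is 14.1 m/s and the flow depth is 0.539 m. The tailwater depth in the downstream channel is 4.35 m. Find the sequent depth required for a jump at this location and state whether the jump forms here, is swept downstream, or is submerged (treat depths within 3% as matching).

y₂ = 4.41 m; the jump forms here

Fr₁ = V₁/√(g·y₁) = 14.1/√(9.81×0.539) = 6.13.
By Bélanger, y₂/y₁ = ½[√(1 + 8Fr₁²) − 1] = ½[√301.8 − 1] = 8.19.
y₂ = 8.19 × 0.539 = 4.41 m.
Tailwater y_tw = 4.35 m: y_tw ≈ y₂, so the jump forms here.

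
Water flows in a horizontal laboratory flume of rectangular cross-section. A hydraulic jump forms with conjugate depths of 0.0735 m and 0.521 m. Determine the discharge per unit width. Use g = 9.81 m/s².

q = 0.334 m²/s

For a rectangular channel the momentum equation gives q² = ½·g·y₁·y₂·(y₁ + y₂) = ½×9.81×0.0735×0.521×0.595 = 0.112.
q = √0.112 = 0.334 m²/s.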